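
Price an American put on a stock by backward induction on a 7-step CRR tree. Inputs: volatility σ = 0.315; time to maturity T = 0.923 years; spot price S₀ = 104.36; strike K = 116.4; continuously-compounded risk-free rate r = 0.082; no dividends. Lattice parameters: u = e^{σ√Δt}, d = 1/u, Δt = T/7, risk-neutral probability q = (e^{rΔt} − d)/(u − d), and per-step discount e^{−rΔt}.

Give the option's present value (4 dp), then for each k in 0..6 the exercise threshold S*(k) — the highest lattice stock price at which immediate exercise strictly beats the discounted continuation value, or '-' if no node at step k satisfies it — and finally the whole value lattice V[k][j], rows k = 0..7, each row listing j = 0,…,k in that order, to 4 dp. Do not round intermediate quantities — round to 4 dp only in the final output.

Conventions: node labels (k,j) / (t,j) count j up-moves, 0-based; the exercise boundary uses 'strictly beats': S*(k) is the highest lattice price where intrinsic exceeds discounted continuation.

Δt=0.13186, u=1.12118, d=0.89192, q=0.51885, disc=e^(-rΔt)=0.98925
k=7 terminal: V=max(K-S,0) → 69.5400 57.4947 42.3532 23.3196 0.0000 0.0000 0.0000 0.0000
k=6: j=0 S=52.5385 intr=63.8615 cont=62.6097 V=63.8615[EX]; j=1 S=66.0435 intr=50.3565 cont=49.1047 V=50.3565[EX]; j=2 S=83.0199 intr=33.3801 cont=32.1284 V=33.3801[EX]; j=3 S=104.3600 intr=12.0400 cont=11.0995 V=12.0400[EX]; j=4 S=131.1856 intr=0.0000 cont=0.0000 V=0.0000[hold]; j=5 S=164.9066 intr=0.0000 cont=0.0000 V=0.0000[hold]; j=6 S=207.2956 intr=0.0000 cont=0.0000 V=0.0000[hold]  S*(6)=104.3600
k=5: j=0 S=58.9053 intr=57.4947 cont=56.2430 V=57.4947[EX]; j=1 S=74.0468 intr=42.3532 cont=41.1015 V=42.3532[EX]; j=2 S=93.0804 intr=23.3196 cont=22.0679 V=23.3196[EX]; j=3 S=117.0065 intr=0.0000 cont=5.7307 V=5.7307[hold]; j=4 S=147.0829 intr=0.0000 cont=0.0000 V=0.0000[hold]; j=5 S=184.8903 intr=0.0000 cont=0.0000 V=0.0000[hold]  S*(5)=93.0804
k=4: j=0 S=66.0435 intr=50.3565 cont=49.1047 V=50.3565[EX]; j=1 S=83.0199 intr=33.3801 cont=32.1284 V=33.3801[EX]; j=2 S=104.3600 intr=12.0400 cont=14.0410 V=14.0410[hold]; j=3 S=131.1856 intr=0.0000 cont=2.7277 V=2.7277[hold]; j=4 S=164.9066 intr=0.0000 cont=0.0000 V=0.0000[hold]  S*(4)=83.0199
k=3: j=0 S=74.0468 intr=42.3532 cont=41.1015 V=42.3532[EX]; j=1 S=93.0804 intr=23.3196 cont=23.0949 V=23.3196[EX]; j=2 S=117.0065 intr=0.0000 cont=8.0832 V=8.0832[hold]; j=3 S=147.0829 intr=0.0000 cont=1.2983 V=1.2983[hold]  S*(3)=93.0804
k=2: j=0 S=83.0199 intr=33.3801 cont=32.1284 V=33.3801[EX]; j=1 S=104.3600 intr=12.0400 cont=15.2484 V=15.2484[hold]; j=2 S=131.1856 intr=0.0000 cont=4.5138 V=4.5138[hold]  S*(2)=83.0199
k=1: j=0 S=93.0804 intr=23.3196 cont=23.7147 V=23.7147[hold]; j=1 S=117.0065 intr=0.0000 cont=9.5746 V=9.5746[hold]  S*(1)=-
k=0: j=0 S=104.3600 intr=12.0400 cont=16.2019 V=16.2019[hold]  S*(0)=-

price = 16.2019
boundary = - - 83.0199 93.0804 83.0199 93.0804 104.3600
tree:
16.2019
23.7147 9.5746
33.3801 15.2484 4.5138
42.3532 23.3196 8.0832 1.2983
50.3565 33.3801 14.0410 2.7277 0.0000
57.4947 42.3532 23.3196 5.7307 0.0000 0.0000
63.8615 50.3565 33.3801 12.0400 0.0000 0.0000 0.0000
69.5400 57.4947 42.3532 23.3196 0.0000 0.0000 0.0000 0.0000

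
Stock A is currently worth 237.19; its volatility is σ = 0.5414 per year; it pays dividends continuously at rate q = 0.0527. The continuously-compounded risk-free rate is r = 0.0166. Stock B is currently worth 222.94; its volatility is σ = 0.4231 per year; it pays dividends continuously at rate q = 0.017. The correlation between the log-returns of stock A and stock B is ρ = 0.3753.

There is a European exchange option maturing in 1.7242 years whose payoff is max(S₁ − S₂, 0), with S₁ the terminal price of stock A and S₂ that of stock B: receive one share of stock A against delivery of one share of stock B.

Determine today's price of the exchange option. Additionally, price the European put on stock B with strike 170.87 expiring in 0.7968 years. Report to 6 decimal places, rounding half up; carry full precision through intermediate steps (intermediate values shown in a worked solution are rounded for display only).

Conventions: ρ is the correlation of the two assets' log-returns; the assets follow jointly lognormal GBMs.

exchange price = 60.880149
price(stock B put K=170.87) = 10.227546

σ_eff = √(σ₁² + σ₂² − 2ρσ₁σ₂) = √(0.5414² + 0.4231² − 2·0.3753·0.5414·0.4231) = 0.547896
d₁ = (ln(S₁/S₂) + (q₂ − q₁ + σ_eff²/2)T) / (σ_eff√T) = (ln(237.19/222.94) + (0.017 − 0.0527 + 0.150095)·1.7242) / 0.719436 = 0.360281
d₂ = d₁ − σ_eff√T = 0.360281 − 0.719436 = -0.359155
N(d₁) = 0.640681,  N(d₂) = 0.359739
V = S₁·e^{−q₁T}·N(d₁) − S₂·e^{−q₂T}·N(d₂) = 138.763803 − 77.883654 = 60.880149
[vanilla: stock B put K=170.87]
σ√T = 0.4231·√0.7968 = 0.377675
d₁ = (ln(S/K) + (r−q+σ²/2)T) / (σ√T) = (ln(222.94/170.87) + (0.0166−0.017+0.4231²/2)·0.7968) / 0.377675 = (0.266000 + 0.071000) / 0.377675 = 0.892303
d₂ = d₁ − σ√T = 0.892303 − 0.377675 = 0.514628
e^{−rT} = 0.986860
e^{−qT} = 0.986546
N(−d₁) = 0.186115,  N(−d₂) = 0.303406
price = K·e^{−rT}·N(−d₂) − S·e^{−qT}·N(−d₁) = 51.161859 − 40.934313 = 10.227546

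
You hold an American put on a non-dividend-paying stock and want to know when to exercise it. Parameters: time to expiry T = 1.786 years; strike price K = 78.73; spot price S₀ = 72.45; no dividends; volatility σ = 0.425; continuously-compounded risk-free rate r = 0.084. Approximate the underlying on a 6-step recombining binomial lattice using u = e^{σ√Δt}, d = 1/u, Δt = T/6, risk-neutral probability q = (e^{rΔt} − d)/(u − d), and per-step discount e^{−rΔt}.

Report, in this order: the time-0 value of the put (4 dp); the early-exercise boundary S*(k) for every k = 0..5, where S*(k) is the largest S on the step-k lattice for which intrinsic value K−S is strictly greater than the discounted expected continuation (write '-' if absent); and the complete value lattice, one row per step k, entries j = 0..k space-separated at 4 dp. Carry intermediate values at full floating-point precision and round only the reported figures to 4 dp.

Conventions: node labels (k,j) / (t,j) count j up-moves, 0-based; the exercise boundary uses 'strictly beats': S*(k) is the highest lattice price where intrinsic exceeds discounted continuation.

Δt=0.29767  u=1.26096  d=0.79305  q=0.49640  discount=0.97531
step 6 (expiry): payoffs max(K−S,0) = 60.7070 50.0730 33.1647 6.2800 0.0000 0.0000 0.0000
step 5: (k=5,j=0): S=22.7263, K−S=56.0037, hold=54.0596 ⇒ V=56.0037 exercise | (k=5,j=1): S=36.1353, K−S=42.5947, hold=40.6505 ⇒ V=42.5947 exercise | (k=5,j=2): S=57.4561, K−S=21.2739, hold=19.3297 ⇒ V=21.2739 exercise | (k=5,j=3): S=91.3567, K−S=0.0000, hold=3.0845 ⇒ V=3.0845 continue | (k=5,j=4): S=145.2595, K−S=0.0000, hold=0.0000 ⇒ V=0.0000 continue | (k=5,j=5): S=230.9663, K−S=0.0000, hold=0.0000 ⇒ V=0.0000 continue  boundary S*=57.4561
step 4: (k=4,j=0): S=28.6570, K−S=50.0730, hold=48.1289 ⇒ V=50.0730 exercise | (k=4,j=1): S=45.5653, K−S=33.1647, hold=31.2205 ⇒ V=33.1647 exercise | (k=4,j=2): S=72.4500, K−S=6.2800, hold=11.9423 ⇒ V=11.9423 continue | (k=4,j=3): S=115.1974, K−S=0.0000, hold=1.5150 ⇒ V=1.5150 continue | (k=4,j=4): S=183.1667, K−S=0.0000, hold=0.0000 ⇒ V=0.0000 continue  boundary S*=45.5653
step 3: (k=3,j=0): S=36.1353, K−S=42.5947, hold=40.6505 ⇒ V=42.5947 exercise | (k=3,j=1): S=57.4561, K−S=21.2739, hold=22.0711 ⇒ V=22.0711 continue | (k=3,j=2): S=91.3567, K−S=0.0000, hold=6.5991 ⇒ V=6.5991 continue | (k=3,j=3): S=145.2595, K−S=0.0000, hold=0.7441 ⇒ V=0.7441 continue  boundary S*=36.1353
step 2: (k=2,j=0): S=45.5653, K−S=33.1647, hold=31.6065 ⇒ V=33.1647 exercise | (k=2,j=1): S=72.4500, K−S=6.2800, hold=14.0354 ⇒ V=14.0354 continue | (k=2,j=2): S=115.1974, K−S=0.0000, hold=3.6015 ⇒ V=3.6015 continue  boundary S*=45.5653
step 1: (k=1,j=0): S=57.4561, K−S=21.2739, hold=23.0844 ⇒ V=23.0844 continue | (k=1,j=1): S=91.3567, K−S=0.0000, hold=8.6373 ⇒ V=8.6373 continue  boundary S*=-
step 0: (k=0,j=0): S=72.4500, K−S=6.2800, hold=15.5199 ⇒ V=15.5199 continue  boundary S*=-

price = 15.5199
boundary = - - 45.5653 36.1353 45.5653 57.4561
tree:
15.5199
23.0844 8.6373
33.1647 14.0354 3.6015
42.5947 22.0711 6.5991 0.7441
50.0730 33.1647 11.9423 1.5150 0.0000
56.0037 42.5947 21.2739 3.0845 0.0000 0.0000
60.7070 50.0730 33.1647 6.2800 0.0000 0.0000 0.0000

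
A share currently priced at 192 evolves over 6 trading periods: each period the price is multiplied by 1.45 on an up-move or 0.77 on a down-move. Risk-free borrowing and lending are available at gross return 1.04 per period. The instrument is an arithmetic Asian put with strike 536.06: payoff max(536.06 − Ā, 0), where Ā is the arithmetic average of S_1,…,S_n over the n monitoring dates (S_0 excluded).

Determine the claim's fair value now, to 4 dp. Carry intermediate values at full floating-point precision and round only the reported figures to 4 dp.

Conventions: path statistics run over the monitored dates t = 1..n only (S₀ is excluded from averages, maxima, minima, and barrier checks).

Set p* = 0.3971 (from d < R < u); the path-dependent value is the discounted p*-expectation over all price paths.
Enumerate all 2^6 = 64 price paths (U = up ×1.45, D = down ×0.77); each path with k up-moves has probability p*^k·(1−p*)^(6−k).
DDDDDD: Ā=84.8021, payoff=451.2579, prob=0.048045
UDDDDD: Ā=159.6922, payoff=376.3678, prob=0.031639
DUDDDD: Ā=137.9322, payoff=398.1278, prob=0.031639
UUDDDD: Ā=259.7424, payoff=276.3176, prob=0.020836
DDUDDD: Ā=121.1770, payoff=414.8830, prob=0.031639
UDUDDD: Ā=228.1904, payoff=307.8696, prob=0.020836
DUUDDD: Ā=206.4304, payoff=329.6296, prob=0.020836
UUUDDD: Ā=388.7326, payoff=147.3274, prob=0.013721
DDDUDD: Ā=108.2755, payoff=427.7845, prob=0.031639
UDDUDD: Ā=203.8954, payoff=332.1646, prob=0.020836
DUDUDD: Ā=182.1354, payoff=353.9246, prob=0.020836
UUDUDD: Ā=342.9822, payoff=193.0778, prob=0.013721
DDUUDD: Ā=165.3802, payoff=370.6798, prob=0.020836
UDUUDD: Ā=311.4302, payoff=224.6298, prob=0.013721
DUUUDD: Ā=289.6702, payoff=246.3898, prob=0.013721
UUUUDD: Ā=545.4829, payoff=0.0000, prob=0.009036
DDDDUD: Ā=98.3413, payoff=437.7187, prob=0.031639
UDDDUD: Ā=185.1882, payoff=350.8718, prob=0.020836
DUDDUD: Ā=163.4282, payoff=372.6318, prob=0.020836
UUDDUD: Ā=307.7544, payoff=228.3056, prob=0.013721
DDUDUD: Ā=146.6730, payoff=389.3870, prob=0.020836
UDUDUD: Ā=276.2024, payoff=259.8576, prob=0.013721
DUUDUD: Ā=254.4424, payoff=281.6176, prob=0.013721
UUUDUD: Ā=479.1448, payoff=56.9152, prob=0.009036
DDDUUD: Ā=133.7715, payoff=402.2885, prob=0.020836
UDDUUD: Ā=251.9074, payoff=284.1526, prob=0.013721
DUDUUD: Ā=230.1474, payoff=305.9126, prob=0.013721
UUDUUD: Ā=433.3944, payoff=102.6656, prob=0.009036
DDUUUD: Ā=213.3922, payoff=322.6678, prob=0.013721
UDUUUD: Ā=401.8424, payoff=134.2176, prob=0.009036
DUUUUD: Ā=380.0824, payoff=155.9776, prob=0.009036
UUUUUD: Ā=715.7395, payoff=0.0000, prob=0.005950
DDDDDU: Ā=90.6920, payoff=445.3680, prob=0.031639
UDDDDU: Ā=170.7837, payoff=365.2763, prob=0.020836
DUDDDU: Ā=149.0237, payoff=387.0363, prob=0.020836
UUDDDU: Ā=280.6290, payoff=255.4310, prob=0.013721
DDUDDU: Ā=132.2685, payoff=403.7915, prob=0.020836
UDUDDU: Ā=249.0770, payoff=286.9830, prob=0.013721
DUUDDU: Ā=227.3170, payoff=308.7430, prob=0.013721
UUUDDU: Ā=428.0645, payoff=107.9955, prob=0.009036
DDDUDU: Ā=119.3670, payoff=416.6930, prob=0.020836
UDDUDU: Ā=224.7819, payoff=311.2781, prob=0.013721
DUDUDU: Ā=203.0219, payoff=333.0381, prob=0.013721
UUDUDU: Ā=382.3141, payoff=153.7459, prob=0.009036
DDUUDU: Ā=186.2667, payoff=349.7933, prob=0.013721
UDUUDU: Ā=350.7621, payoff=185.2979, prob=0.009036
DUUUDU: Ā=329.0021, payoff=207.0579, prob=0.009036
UUUUDU: Ā=619.5493, payoff=0.0000, prob=0.005950
DDDDUU: Ā=109.4328, payoff=426.6272, prob=0.020836
UDDDUU: Ā=206.0748, payoff=329.9852, prob=0.013721
DUDDUU: Ā=184.3148, payoff=351.7452, prob=0.013721
UUDDUU: Ā=347.0862, payoff=188.9738, prob=0.009036
DDUDUU: Ā=167.5596, payoff=368.5004, prob=0.013721
UDUDUU: Ā=315.5342, payoff=220.5258, prob=0.009036
DUUDUU: Ā=293.7742, payoff=242.2858, prob=0.009036
UUUDUU: Ā=553.2112, payoff=0.0000, prob=0.005950
DDDUUU: Ā=154.6581, payoff=381.4019, prob=0.013721
UDDUUU: Ā=291.2392, payoff=244.8208, prob=0.009036
DUDUUU: Ā=269.4792, payoff=266.5808, prob=0.009036
UUDUUU: Ā=507.4608, payoff=28.5992, prob=0.005950
DDUUUU: Ā=252.7240, payoff=283.3360, prob=0.009036
UDUUUU: Ā=475.9088, payoff=60.1512, prob=0.005950
DUUUUU: Ā=454.1488, payoff=81.9112, prob=0.005950
UUUUUU: Ā=855.2154, payoff=0.0000, prob=0.003919
Price = Σ prob·payoff / R^6 = 318.318385 / 1.265319 = 251.5716

price = 251.5716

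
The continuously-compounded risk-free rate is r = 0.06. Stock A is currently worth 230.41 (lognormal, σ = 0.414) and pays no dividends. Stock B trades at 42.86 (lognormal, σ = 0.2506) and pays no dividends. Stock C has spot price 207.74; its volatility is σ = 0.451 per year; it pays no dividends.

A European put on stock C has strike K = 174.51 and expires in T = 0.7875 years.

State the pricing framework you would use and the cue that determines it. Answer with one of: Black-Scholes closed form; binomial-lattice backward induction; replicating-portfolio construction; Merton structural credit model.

Key observation: a European-exercise option on stock C struck at 174.51 — a GBM underlying with constant parameters — admits an analytic price: the data contain no early exercise, no discrete tree, no debt structure.

framework: Black-Scholes closed form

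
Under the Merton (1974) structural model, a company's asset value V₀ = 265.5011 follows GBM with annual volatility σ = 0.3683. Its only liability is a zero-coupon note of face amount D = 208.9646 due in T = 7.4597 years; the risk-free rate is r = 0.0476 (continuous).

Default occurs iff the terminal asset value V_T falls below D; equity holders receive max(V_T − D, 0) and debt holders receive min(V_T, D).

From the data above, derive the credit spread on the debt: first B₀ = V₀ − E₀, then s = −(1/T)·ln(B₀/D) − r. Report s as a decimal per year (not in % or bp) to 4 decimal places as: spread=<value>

Equity is a call on the firm's assets struck at D = 208.9646:
d₁ = [ln(V₀/D) + (r + σ²/2)T] / (σ√T)
   = [ln(265.5011/208.9646) + (0.0476 + 0.5·0.3683²)·7.4597] / (0.3683·√7.4597)
   = [0.239454 + 0.861017] / 1.005918 = 1.093997
d₂ = d₁ − σ√T = 1.093997 − 1.005918 = 0.088080
N(d₁) = 0.863022,  N(d₂) = 0.535093,  e^(−rT) = 0.701116
E₀ = V₀·N(d₁) − D·e^(−rT)·N(d₂)
   = 265.5011·0.863022 − 208.9646·0.701116·0.535093 = 150.737570
B₀ = V₀ − E₀ = 265.5011 − 150.737570 = 114.763530
spread = −(1/T)·ln(B₀/D) − r = −(1/7.4597)·ln(114.763530/208.9646) − 0.0476 = 0.03273716

spread=0.0327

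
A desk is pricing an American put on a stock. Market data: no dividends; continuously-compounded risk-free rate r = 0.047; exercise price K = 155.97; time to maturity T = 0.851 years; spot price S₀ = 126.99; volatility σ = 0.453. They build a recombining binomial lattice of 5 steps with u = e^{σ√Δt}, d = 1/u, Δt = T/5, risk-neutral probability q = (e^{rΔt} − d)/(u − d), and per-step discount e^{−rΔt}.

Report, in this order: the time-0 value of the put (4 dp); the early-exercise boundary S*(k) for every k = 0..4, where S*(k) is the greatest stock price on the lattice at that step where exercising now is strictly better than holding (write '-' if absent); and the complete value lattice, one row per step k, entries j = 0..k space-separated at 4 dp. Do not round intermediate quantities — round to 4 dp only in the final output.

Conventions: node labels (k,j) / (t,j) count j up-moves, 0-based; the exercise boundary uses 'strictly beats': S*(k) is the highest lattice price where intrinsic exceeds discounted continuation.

params: Δt=0.17020 u=1.20549 d=0.82954 q=0.47478 e^(-rΔt)=0.99203
t_5 payoffs: 106.0872 83.4800 50.6270 2.8848 0.0000 0.0000
t_4: node(4,0) S=60.1332 payoff=95.8368 vs cont=94.5941 → 95.8368 [stop]  node(4,1) S=87.3860 payoff=68.5840 vs cont=67.3413 → 68.5840 [stop]  node(4,2) S=126.9900 payoff=28.9800 vs cont=27.7373 → 28.9800 [stop]  node(4,3) S=184.5428 payoff=0.0000 vs cont=1.5031 → 1.5031 [wait]  node(4,4) S=268.1789 payoff=0.0000 vs cont=0.0000 → 0.0000 [wait]  ⇒ S*(4)=126.9900
t_3: node(3,0) S=72.4900 payoff=83.4800 vs cont=82.2373 → 83.4800 [stop]  node(3,1) S=105.3430 payoff=50.6270 vs cont=49.3843 → 50.6270 [stop]  node(3,2) S=153.0852 payoff=2.8848 vs cont=15.8076 → 15.8076 [wait]  node(3,3) S=222.4646 payoff=0.0000 vs cont=0.7832 → 0.7832 [wait]  ⇒ S*(3)=105.3430
t_2: node(2,0) S=87.3860 payoff=68.5840 vs cont=67.3413 → 68.5840 [stop]  node(2,1) S=126.9900 payoff=28.9800 vs cont=33.8239 → 33.8239 [wait]  node(2,2) S=184.5428 payoff=0.0000 vs cont=8.6052 → 8.6052 [wait]  ⇒ S*(2)=87.3860
t_1: node(1,0) S=105.3430 payoff=50.6270 vs cont=51.6657 → 51.6657 [wait]  node(1,1) S=153.0852 payoff=2.8848 vs cont=21.6766 → 21.6766 [wait]  ⇒ S*(1)=-
t_0: node(0,0) S=126.9900 payoff=28.9800 vs cont=37.1294 → 37.1294 [wait]  ⇒ S*(0)=-

price = 37.1294
boundary = - - 87.3860 105.3430 126.9900
tree:
37.1294
51.6657 21.6766
68.5840 33.8239 8.6052
83.4800 50.6270 15.8076 0.7832
95.8368 68.5840 28.9800 1.5031 0.0000
106.0872 83.4800 50.6270 2.8848 0.0000 0.0000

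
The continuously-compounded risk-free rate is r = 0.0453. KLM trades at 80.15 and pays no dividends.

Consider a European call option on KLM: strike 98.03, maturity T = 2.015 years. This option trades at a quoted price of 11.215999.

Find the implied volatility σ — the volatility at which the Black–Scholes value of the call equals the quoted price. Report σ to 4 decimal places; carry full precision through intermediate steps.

sigma = 0.3245

At σ = 0.3245 the Black–Scholes value reproduces the quote:
σ√T = 0.3245·√2.015 = 0.460630
d₁ = (ln(S/K) + (r+σ²/2)T) / (σ√T) = (ln(80.15/98.03) + (0.0453+0.3245²/2)·2.015) / 0.460630 = (-0.201374 + 0.197370) / 0.460630 = -0.008693
d₂ = d₁ − σ√T = -0.008693 − 0.460630 = -0.469323
e^{−rT} = 0.912763
N(d₁) = 0.496532,  N(d₂) = 0.319419
V = S·N(d₁) − K·e^{−rT}·N(d₂) = 39.797049 − 28.581050 = 11.215999 (the quoted price), and the Black–Scholes price is strictly increasing in σ, so σ is unique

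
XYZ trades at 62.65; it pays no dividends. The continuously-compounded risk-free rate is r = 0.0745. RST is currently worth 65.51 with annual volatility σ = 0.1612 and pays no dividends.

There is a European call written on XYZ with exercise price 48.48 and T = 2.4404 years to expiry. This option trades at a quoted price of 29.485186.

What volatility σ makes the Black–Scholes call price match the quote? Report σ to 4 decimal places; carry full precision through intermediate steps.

sigma = 0.5190

At σ = 0.5190 the Black–Scholes value reproduces the quote:
σ√T = 0.519·√2.4404 = 0.810770
d₁ = (ln(S/K) + (r+σ²/2)T) / (σ√T) = (ln(62.65/48.48) + (0.0745+0.519²/2)·2.4404) / 0.810770 = (0.256412 + 0.510484) / 0.810770 = 0.945886
d₂ = d₁ − σ√T = 0.945886 − 0.810770 = 0.135116
e^{−rT} = 0.833760
N(d₁) = 0.827897,  N(d₂) = 0.553740
V = S·N(d₁) − K·e^{−rT}·N(d₂) = 51.867726 − 22.382540 = 29.485186 (the quoted price), and the Black–Scholes price is strictly increasing in σ, so σ is unique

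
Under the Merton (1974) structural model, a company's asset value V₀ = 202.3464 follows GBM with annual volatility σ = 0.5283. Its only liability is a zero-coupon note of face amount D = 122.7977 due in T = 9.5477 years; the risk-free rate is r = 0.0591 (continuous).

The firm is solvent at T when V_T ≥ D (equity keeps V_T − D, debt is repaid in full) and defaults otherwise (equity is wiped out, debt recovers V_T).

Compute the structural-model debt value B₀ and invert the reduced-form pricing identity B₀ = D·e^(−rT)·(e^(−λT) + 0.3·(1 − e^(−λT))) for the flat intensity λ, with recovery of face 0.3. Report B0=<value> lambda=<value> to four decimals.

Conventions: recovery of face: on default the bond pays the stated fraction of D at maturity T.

Apply the equity-as-call identities (strike 122.7977, horizon 9.5477 years):
d₁ = [ln(V₀/D) + (r + σ²/2)T] / (σ√T)
   = [ln(202.3464/122.7977) + (0.0591 + 0.5·0.5283²)·9.5477] / (0.5283·√9.5477)
   = [0.499443 + 1.896655] / 1.632413 = 1.467826
d₂ = d₁ − σ√T = 1.467826 − 1.632413 = -0.164587
N(d₁) = 0.928924,  N(d₂) = 0.434635,  e^(−rT) = 0.568776
E₀ = V₀·N(d₁) − D·e^(−rT)·N(d₂)
   = 202.3464·0.928924 − 122.7977·0.568776·0.434635 = 157.607706
B₀ = V₀ − E₀ = 202.3464 − 157.607706 = 44.738694
e^(−λT) = (B₀·e^(rT)/D − 0.3)/(1 − 0.3) = (44.7387·1.758162/122.7977 − 0.3)/0.7 = 0.48649797
λ = −ln(0.48649797)/9.5477 = 0.075466

B0=44.7387 lambda=0.0755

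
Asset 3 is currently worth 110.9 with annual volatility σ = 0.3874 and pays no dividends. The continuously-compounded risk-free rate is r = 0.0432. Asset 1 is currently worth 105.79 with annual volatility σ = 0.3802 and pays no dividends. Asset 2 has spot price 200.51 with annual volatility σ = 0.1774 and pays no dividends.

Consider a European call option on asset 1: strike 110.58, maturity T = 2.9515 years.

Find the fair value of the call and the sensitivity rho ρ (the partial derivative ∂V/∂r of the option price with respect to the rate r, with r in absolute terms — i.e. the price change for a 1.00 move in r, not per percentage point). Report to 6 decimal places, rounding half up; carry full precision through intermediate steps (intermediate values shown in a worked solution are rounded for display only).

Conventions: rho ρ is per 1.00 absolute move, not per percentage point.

price = 30.430264
ρ = 120.973264

σ√T = 0.3802·√2.9515 = 0.653181
d₁ = (ln(S/K) + (r+σ²/2)T) / (σ√T) = (ln(105.79/110.58) + (0.0432+0.3802²/2)·2.9515) / 0.653181 = (-0.044283 + 0.340827) / 0.653181 = 0.454000
d₂ = d₁ − σ√T = 0.454000 − 0.653181 = -0.199181
e^{−rT} = 0.880289
N(d₁) = 0.675086,  N(d₂) = 0.421061
Call price V = S·N(d₁) − K·e^{−rT}·N(d₂) = 71.417309 − 40.987045 = 30.430264
ρ = K·T·e^{−rT}·N(d₂) = 120.973264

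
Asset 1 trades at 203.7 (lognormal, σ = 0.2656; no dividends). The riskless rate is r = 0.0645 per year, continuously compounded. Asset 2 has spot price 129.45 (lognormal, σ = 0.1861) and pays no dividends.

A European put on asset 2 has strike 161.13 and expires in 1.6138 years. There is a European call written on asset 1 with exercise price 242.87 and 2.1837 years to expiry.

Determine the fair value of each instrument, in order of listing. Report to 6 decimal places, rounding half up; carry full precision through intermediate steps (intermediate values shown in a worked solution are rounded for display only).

price(asset 2 put K=161.13) = 22.283383
price(asset 1 call K=242.87) = 28.752352

[asset 2 put K=161.13]
σ√T = 0.1861·√1.6138 = 0.236413
d₁ = (ln(S/K) + (r+σ²/2)T) / (σ√T) = (ln(129.45/161.13) + (0.0645+0.1861²/2)·1.6138) / 0.236413 = (-0.218917 + 0.132036) / 0.236413 = -0.367497
d₂ = d₁ − σ√T = -0.367497 − 0.236413 = -0.603910
e^{−rT} = 0.901144
N(−d₁) = 0.643376,  N(−d₂) = 0.727048
price = K·e^{−rT}·N(−d₂) − S·N(−d₁) = 105.568406 − 83.285024 = 22.283383
[asset 1 call K=242.87]
σ√T = 0.2656·√2.1837 = 0.392486
d₁ = (ln(S/K) + (r+σ²/2)T) / (σ√T) = (ln(203.7/242.87) + (0.0645+0.2656²/2)·2.1837) / 0.392486 = (-0.175878 + 0.217871) / 0.392486 = 0.106993
d₂ = d₁ − σ√T = 0.106993 − 0.392486 = -0.285493
e^{−rT} = 0.868621
N(d₁) = 0.542603,  N(d₂) = 0.387633
price = S·N(d₁) − K·e^{−rT}·N(d₂) = 110.528203 − 81.775851 = 28.752352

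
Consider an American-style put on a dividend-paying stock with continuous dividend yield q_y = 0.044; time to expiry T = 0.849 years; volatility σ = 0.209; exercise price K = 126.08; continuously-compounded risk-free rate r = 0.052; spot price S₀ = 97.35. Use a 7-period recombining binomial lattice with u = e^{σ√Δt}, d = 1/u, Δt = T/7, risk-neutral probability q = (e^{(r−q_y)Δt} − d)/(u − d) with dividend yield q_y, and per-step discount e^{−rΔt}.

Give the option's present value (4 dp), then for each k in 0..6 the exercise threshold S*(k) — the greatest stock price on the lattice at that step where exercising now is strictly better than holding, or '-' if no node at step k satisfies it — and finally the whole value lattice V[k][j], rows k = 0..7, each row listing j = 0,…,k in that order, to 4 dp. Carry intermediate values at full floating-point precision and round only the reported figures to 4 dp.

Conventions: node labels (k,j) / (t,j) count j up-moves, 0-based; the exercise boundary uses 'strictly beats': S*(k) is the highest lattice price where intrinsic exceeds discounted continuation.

price = 28.8972
boundary = - 90.5160 97.3500 90.5160 97.3500 104.7000 112.6050
tree:
28.8972
35.5640 22.2901
41.9183 28.7300 15.8350
47.8265 35.5640 21.7819 9.8125
53.3200 41.9183 28.7300 14.7881 4.7291
58.4278 47.8265 35.5640 21.3800 8.0766 1.2850
63.1770 53.3200 41.9183 28.7300 13.4750 2.5280 0.0000
67.5929 58.4278 47.8265 35.5640 21.3800 4.9733 0.0000 0.0000

Δt=0.12129  u=1.07550  d=0.92980  q=0.48847  discount=0.99371
step 7 (expiry): payoffs max(K−S,0) = 67.5929 58.4278 47.8265 35.5640 21.3800 4.9733 0.0000 0.0000
step 6: (k=6,j=0): S=62.9030, K−S=63.1770, hold=62.7192 ⇒ V=63.1770 exercise | (k=6,j=1): S=72.7600, K−S=53.3200, hold=52.9146 ⇒ V=53.3200 exercise | (k=6,j=2): S=84.1617, K−S=41.9183, hold=41.5736 ⇒ V=41.9183 exercise | (k=6,j=3): S=97.3500, K−S=28.7300, hold=28.4555 ⇒ V=28.7300 exercise | (k=6,j=4): S=112.6050, K−S=13.4750, hold=13.2817 ⇒ V=13.4750 exercise | (k=6,j=5): S=130.2504, K−S=0.0000, hold=2.5280 ⇒ V=2.5280 continue | (k=6,j=6): S=150.6610, K−S=0.0000, hold=0.0000 ⇒ V=0.0000 continue  boundary S*=112.6050
step 5: (k=5,j=0): S=67.6522, K−S=58.4278, hold=57.9952 ⇒ V=58.4278 exercise | (k=5,j=1): S=78.2535, K−S=47.8265, hold=47.4504 ⇒ V=47.8265 exercise | (k=5,j=2): S=90.5160, K−S=35.5640, hold=35.2531 ⇒ V=35.5640 exercise | (k=5,j=3): S=104.7000, K−S=21.3800, hold=21.1446 ⇒ V=21.3800 exercise | (k=5,j=4): S=121.1067, K−S=4.9733, hold=8.0766 ⇒ V=8.0766 continue | (k=5,j=5): S=140.0845, K−S=0.0000, hold=1.2850 ⇒ V=1.2850 continue  boundary S*=104.7000
step 4: (k=4,j=0): S=72.7600, K−S=53.3200, hold=52.9146 ⇒ V=53.3200 exercise | (k=4,j=1): S=84.1617, K−S=41.9183, hold=41.5736 ⇒ V=41.9183 exercise | (k=4,j=2): S=97.3500, K−S=28.7300, hold=28.4555 ⇒ V=28.7300 exercise | (k=4,j=3): S=112.6050, K−S=13.4750, hold=14.7881 ⇒ V=14.7881 continue | (k=4,j=4): S=130.2504, K−S=0.0000, hold=4.7291 ⇒ V=4.7291 continue  boundary S*=97.3500
step 3: (k=3,j=0): S=78.2535, K−S=47.8265, hold=47.4504 ⇒ V=47.8265 exercise | (k=3,j=1): S=90.5160, K−S=35.5640, hold=35.2531 ⇒ V=35.5640 exercise | (k=3,j=2): S=104.7000, K−S=21.3800, hold=21.7819 ⇒ V=21.7819 continue | (k=3,j=3): S=121.1067, K−S=4.9733, hold=9.8125 ⇒ V=9.8125 continue  boundary S*=90.5160
step 2: (k=2,j=0): S=84.1617, K−S=41.9183, hold=41.5736 ⇒ V=41.9183 exercise | (k=2,j=1): S=97.3500, K−S=28.7300, hold=28.6506 ⇒ V=28.7300 exercise | (k=2,j=2): S=112.6050, K−S=13.4750, hold=15.8350 ⇒ V=15.8350 continue  boundary S*=97.3500
step 1: (k=1,j=0): S=90.5160, K−S=35.5640, hold=35.2531 ⇒ V=35.5640 exercise | (k=1,j=1): S=104.7000, K−S=21.3800, hold=22.2901 ⇒ V=22.2901 continue  boundary S*=90.5160
step 0: (k=0,j=0): S=97.3500, K−S=28.7300, hold=28.8972 ⇒ V=28.8972 continue  boundary S*=-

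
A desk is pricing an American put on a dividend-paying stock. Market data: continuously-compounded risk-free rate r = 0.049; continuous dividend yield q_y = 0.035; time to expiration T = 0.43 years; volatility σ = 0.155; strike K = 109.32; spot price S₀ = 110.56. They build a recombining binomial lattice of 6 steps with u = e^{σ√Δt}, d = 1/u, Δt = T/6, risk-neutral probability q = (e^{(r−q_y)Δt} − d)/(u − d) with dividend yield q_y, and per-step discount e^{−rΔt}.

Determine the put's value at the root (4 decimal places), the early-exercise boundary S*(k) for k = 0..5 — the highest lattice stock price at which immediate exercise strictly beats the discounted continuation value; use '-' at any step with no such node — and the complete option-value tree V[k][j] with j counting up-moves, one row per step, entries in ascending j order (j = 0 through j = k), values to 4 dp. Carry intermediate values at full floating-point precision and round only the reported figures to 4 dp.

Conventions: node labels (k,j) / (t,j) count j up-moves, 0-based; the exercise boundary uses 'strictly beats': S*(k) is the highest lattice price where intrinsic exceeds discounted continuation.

params: Δt=0.07167 u=1.04237 d=0.95935 q=0.50172 e^(-rΔt)=0.99649
t_6 payoffs: 23.1268 15.6685 7.5649 0.0000 0.0000 0.0000 0.0000
t_5: node(5,0) S=89.8450 payoff=19.4750 vs cont=19.3169 → 19.4750 [stop]  node(5,1) S=97.6193 payoff=11.7007 vs cont=11.5621 → 11.7007 [stop]  node(5,2) S=106.0662 payoff=3.2538 vs cont=3.7562 → 3.7562 [wait]  node(5,3) S=115.2441 payoff=0.0000 vs cont=0.0000 → 0.0000 [wait]  node(5,4) S=125.2162 payoff=0.0000 vs cont=0.0000 → 0.0000 [wait]  node(5,5) S=136.0511 payoff=0.0000 vs cont=0.0000 → 0.0000 [wait]  ⇒ S*(5)=97.6193
t_4: node(4,0) S=93.6515 payoff=15.6685 vs cont=15.5199 → 15.6685 [stop]  node(4,1) S=101.7551 payoff=7.5649 vs cont=7.6878 → 7.6878 [wait]  node(4,2) S=110.5600 payoff=0.0000 vs cont=1.8651 → 1.8651 [wait]  node(4,3) S=120.1267 payoff=0.0000 vs cont=0.0000 → 0.0000 [wait]  node(4,4) S=130.5213 payoff=0.0000 vs cont=0.0000 → 0.0000 [wait]  ⇒ S*(4)=93.6515
t_3: node(3,0) S=97.6193 payoff=11.7007 vs cont=11.6235 → 11.7007 [stop]  node(3,1) S=106.0662 payoff=3.2538 vs cont=4.7497 → 4.7497 [wait]  node(3,2) S=115.2441 payoff=0.0000 vs cont=0.9261 → 0.9261 [wait]  node(3,3) S=125.2162 payoff=0.0000 vs cont=0.0000 → 0.0000 [wait]  ⇒ S*(3)=97.6193
t_2: node(2,0) S=101.7551 payoff=7.5649 vs cont=8.1845 → 8.1845 [wait]  node(2,1) S=110.5600 payoff=0.0000 vs cont=2.8214 → 2.8214 [wait]  node(2,2) S=120.1267 payoff=0.0000 vs cont=0.4598 → 0.4598 [wait]  ⇒ S*(2)=-
t_1: node(1,0) S=106.0662 payoff=3.2538 vs cont=5.4744 → 5.4744 [wait]  node(1,1) S=115.2441 payoff=0.0000 vs cont=1.6308 → 1.6308 [wait]  ⇒ S*(1)=-
t_0: node(0,0) S=110.5600 payoff=0.0000 vs cont=3.5336 → 3.5336 [wait]  ⇒ S*(0)=-

price = 3.5336
boundary = - - - 97.6193 93.6515 97.6193
tree:
3.5336
5.4744 1.6308
8.1845 2.8214 0.4598
11.7007 4.7497 0.9261 0.0000
15.6685 7.6878 1.8651 0.0000 0.0000
19.4750 11.7007 3.7562 0.0000 0.0000 0.0000
23.1268 15.6685 7.5649 0.0000 0.0000 0.0000 0.0000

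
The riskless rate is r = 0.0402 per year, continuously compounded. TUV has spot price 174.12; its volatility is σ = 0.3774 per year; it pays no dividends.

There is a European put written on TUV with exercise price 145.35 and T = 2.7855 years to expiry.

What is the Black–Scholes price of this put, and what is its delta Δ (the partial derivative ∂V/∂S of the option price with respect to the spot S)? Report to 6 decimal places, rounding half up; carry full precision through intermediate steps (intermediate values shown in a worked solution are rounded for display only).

σ√T = 0.3774·√2.7855 = 0.629874
d₁ = (ln(S/K) + (r+σ²/2)T) / (σ√T) = (ln(174.12/145.35) + (0.0402+0.3774²/2)·2.7855) / 0.629874 = (0.180600 + 0.310348) / 0.629874 = 0.779438
d₂ = d₁ − σ√T = 0.779438 − 0.629874 = 0.149565
e^{−rT} = 0.894065
N(−d₁) = 0.217861,  N(−d₂) = 0.440554
Put price V = K·e^{−rT}·N(−d₂) − S·N(−d₁) = 57.251023 − 37.933925 = 19.317099
Δ = −N(−d₁) = -0.217861

price = 19.317099
Δ = -0.217861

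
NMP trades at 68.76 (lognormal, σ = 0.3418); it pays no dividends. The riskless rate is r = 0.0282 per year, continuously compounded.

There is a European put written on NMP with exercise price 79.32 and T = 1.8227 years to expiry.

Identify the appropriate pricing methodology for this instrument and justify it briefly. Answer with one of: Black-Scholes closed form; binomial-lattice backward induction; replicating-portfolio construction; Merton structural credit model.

framework: Black-Scholes closed form

Key observation: everything needed for the exact continuous-time valuation of the European put on NMP (strike 79.32) is given, and no feature rules the closed form out.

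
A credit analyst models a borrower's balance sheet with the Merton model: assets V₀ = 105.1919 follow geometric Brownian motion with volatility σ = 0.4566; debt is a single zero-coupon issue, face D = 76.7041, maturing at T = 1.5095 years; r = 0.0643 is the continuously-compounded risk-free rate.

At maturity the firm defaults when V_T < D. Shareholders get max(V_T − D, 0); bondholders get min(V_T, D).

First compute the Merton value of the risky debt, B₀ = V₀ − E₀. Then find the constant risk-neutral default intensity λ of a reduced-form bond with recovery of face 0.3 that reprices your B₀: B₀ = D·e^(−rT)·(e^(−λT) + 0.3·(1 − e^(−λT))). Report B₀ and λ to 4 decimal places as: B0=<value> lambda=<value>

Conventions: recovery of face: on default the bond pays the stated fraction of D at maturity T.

B0=63.3027 lambda=0.0918

Work the structural quantities from V₀ = 105.1919 against face 76.7041:
d₁ = [ln(V₀/D) + (r + σ²/2)T] / (σ√T)
   = [ln(105.1919/76.7041) + (0.0643 + 0.5·0.4566²)·1.5095] / (0.4566·√1.5095)
   = [0.315831 + 0.254414] / 0.560987 = 1.016504
d₂ = d₁ − σ√T = 1.016504 − 0.560987 = 0.455517
N(d₁) = 0.845305,  N(d₂) = 0.675631,  e^(−rT) = 0.907501
E₀ = V₀·N(d₁) − D·e^(−rT)·N(d₂)
   = 105.1919·0.845305 − 76.7041·0.907501·0.675631 = 41.889216
B₀ = V₀ − E₀ = 105.1919 − 41.889216 = 63.302684
e^(−λT) = (B₀·e^(rT)/D − 0.3)/(1 − 0.3) = (63.3027·1.101927/76.7041 − 0.3)/0.7 = 0.87057651
λ = −ln(0.87057651)/1.5095 = 0.091818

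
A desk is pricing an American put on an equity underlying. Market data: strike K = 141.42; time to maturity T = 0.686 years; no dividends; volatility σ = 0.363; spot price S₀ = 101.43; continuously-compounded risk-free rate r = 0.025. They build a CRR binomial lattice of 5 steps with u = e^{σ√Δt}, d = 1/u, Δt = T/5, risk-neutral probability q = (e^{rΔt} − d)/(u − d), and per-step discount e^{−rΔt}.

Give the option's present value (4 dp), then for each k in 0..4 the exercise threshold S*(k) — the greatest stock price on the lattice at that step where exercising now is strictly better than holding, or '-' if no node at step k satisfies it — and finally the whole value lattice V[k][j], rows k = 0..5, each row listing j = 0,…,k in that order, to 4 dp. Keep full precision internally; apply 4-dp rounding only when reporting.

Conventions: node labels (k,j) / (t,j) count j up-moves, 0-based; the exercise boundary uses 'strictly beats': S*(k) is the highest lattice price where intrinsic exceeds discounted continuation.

Δt=0.13720, u=1.14392, d=0.87419, q=0.47917, disc=e^(-rΔt)=0.99658
k=5 terminal: V=max(K-S,0) → 89.6359 73.6583 52.7509 25.3926 0.0000 0.0000
k=4: j=0 S=59.2367 intr=82.1833 cont=81.6991 V=82.1833[EX]; j=1 S=77.5137 intr=63.9063 cont=63.4221 V=63.9063[EX]; j=2 S=101.4300 intr=39.9900 cont=39.5058 V=39.9900[EX]; j=3 S=132.7255 intr=8.6945 cont=13.1798 V=13.1798[hold]; j=4 S=173.6770 intr=0.0000 cont=0.0000 V=0.0000[hold]  S*(4)=101.4300
k=3: j=0 S=67.7617 intr=73.6583 cont=73.1740 V=73.6583[EX]; j=1 S=88.6691 intr=52.7509 cont=52.2666 V=52.7509[EX]; j=2 S=116.0274 intr=25.3926 cont=27.0503 V=27.0503[hold]; j=3 S=151.8268 intr=0.0000 cont=6.8409 V=6.8409[hold]  S*(3)=88.6691
k=2: j=0 S=77.5137 intr=63.9063 cont=63.4221 V=63.9063[EX]; j=1 S=101.4300 intr=39.9900 cont=40.2974 V=40.2974[hold]; j=2 S=132.7255 intr=8.6945 cont=17.3070 V=17.3070[hold]  S*(2)=77.5137
k=1: j=0 S=88.6691 intr=52.7509 cont=52.4134 V=52.7509[EX]; j=1 S=116.0274 intr=25.3926 cont=29.1807 V=29.1807[hold]  S*(1)=88.6691
k=0: j=0 S=101.4300 intr=39.9900 cont=41.3147 V=41.3147[hold]  S*(0)=-

price = 41.3147
boundary = - 88.6691 77.5137 88.6691 101.4300
tree:
41.3147
52.7509 29.1807
63.9063 40.2974 17.3070
73.6583 52.7509 27.0503 6.8409
82.1833 63.9063 39.9900 13.1798 0.0000
89.6359 73.6583 52.7509 25.3926 0.0000 0.0000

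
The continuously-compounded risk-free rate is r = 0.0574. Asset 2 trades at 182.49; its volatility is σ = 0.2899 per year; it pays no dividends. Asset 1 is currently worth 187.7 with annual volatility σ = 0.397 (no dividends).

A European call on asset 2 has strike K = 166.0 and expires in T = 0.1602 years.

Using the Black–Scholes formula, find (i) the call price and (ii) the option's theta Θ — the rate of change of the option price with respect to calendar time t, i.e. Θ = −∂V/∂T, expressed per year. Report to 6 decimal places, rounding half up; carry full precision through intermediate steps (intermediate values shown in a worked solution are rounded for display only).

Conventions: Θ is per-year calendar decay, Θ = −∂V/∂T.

price = 20.043136
Θ = -24.276740

σ√T = 0.2899·√0.1602 = 0.116032
d₁ = (ln(S/K) + (r+σ²/2)T) / (σ√T) = (ln(182.49/166.0) + (0.0574+0.2899²/2)·0.1602) / 0.116032 = (0.094708 + 0.015927) / 0.116032 = 0.953482
d₂ = d₁ − σ√T = 0.953482 − 0.116032 = 0.837449
e^{−rT} = 0.990847
N(d₁) = 0.829827,  N(d₂) = 0.798830
Call price V = S·N(d₁) − K·e^{−rT}·N(d₂) = 151.435129 − 131.391993 = 20.043136
φ(d₁) = (1/√(2π))·e^{−d₁²/2} = 0.253219
Θ = −S·φ(d₁)·σ/(2√T) − r·K·e^{−rT}·N(d₂) = −16.734840 − 7.541900 = -24.276740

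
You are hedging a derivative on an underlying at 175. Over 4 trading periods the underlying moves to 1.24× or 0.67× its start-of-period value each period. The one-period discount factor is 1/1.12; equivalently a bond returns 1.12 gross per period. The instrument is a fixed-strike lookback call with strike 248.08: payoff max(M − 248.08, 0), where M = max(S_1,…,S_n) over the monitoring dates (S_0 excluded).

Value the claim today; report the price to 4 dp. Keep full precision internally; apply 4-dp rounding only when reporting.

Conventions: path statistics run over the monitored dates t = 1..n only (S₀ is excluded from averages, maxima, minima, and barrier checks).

price = 48.2820

Under the martingale measure an up-move has probability p* = 0.7895; value the claim as the probability-weighted average of per-path payoffs, discounted 4 periods at R = 1.12.
Enumerate all 2^4 = 16 price paths (U = up ×1.24, D = down ×0.67); each path with k up-moves has probability p*^k·(1−p*)^(4−k).
DDDD: M=117.2500, payoff=0.0000, prob=0.001964
UDDD: M=217.0000, payoff=0.0000, prob=0.007366
DUDD: M=145.3900, payoff=0.0000, prob=0.007366
UUDD: M=269.0800, payoff=21.0000, prob=0.027624
DDUD: M=117.2500, payoff=0.0000, prob=0.007366
UDUD: M=217.0000, payoff=0.0000, prob=0.027624
DUUD: M=180.2836, payoff=0.0000, prob=0.027624
UUUD: M=333.6592, payoff=85.5792, prob=0.103590
DDDU: M=117.2500, payoff=0.0000, prob=0.007366
UDDU: M=217.0000, payoff=0.0000, prob=0.027624
DUDU: M=145.3900, payoff=0.0000, prob=0.027624
UUDU: M=269.0800, payoff=21.0000, prob=0.103590
DDUU: M=120.7900, payoff=0.0000, prob=0.027624
UDUU: M=223.5517, payoff=0.0000, prob=0.103590
DUUU: M=223.5517, payoff=0.0000, prob=0.103590
UUUU: M=413.7374, payoff=165.6574, prob=0.388464
Price = Σ prob·payoff / R^4 = 75.972602 / 1.573519 = 48.2820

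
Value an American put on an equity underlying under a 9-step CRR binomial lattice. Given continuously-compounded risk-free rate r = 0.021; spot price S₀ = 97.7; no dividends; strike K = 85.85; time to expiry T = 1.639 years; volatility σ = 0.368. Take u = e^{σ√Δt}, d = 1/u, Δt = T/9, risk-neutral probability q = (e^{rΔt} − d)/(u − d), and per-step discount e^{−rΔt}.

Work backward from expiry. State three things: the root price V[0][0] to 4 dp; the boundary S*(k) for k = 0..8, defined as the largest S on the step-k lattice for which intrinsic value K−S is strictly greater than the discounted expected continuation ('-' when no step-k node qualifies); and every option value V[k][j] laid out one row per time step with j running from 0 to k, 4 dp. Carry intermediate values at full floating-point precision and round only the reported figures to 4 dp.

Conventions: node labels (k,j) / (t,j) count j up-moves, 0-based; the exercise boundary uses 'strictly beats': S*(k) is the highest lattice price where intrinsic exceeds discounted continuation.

params: Δt=0.18211 u=1.17004 d=0.85467 q=0.47297 e^(-rΔt)=0.99618
t_9 payoffs: 62.0777 53.3055 41.2965 24.8560 2.3489 0.0000 0.0000 0.0000 0.0000 0.0000
t_8: node(8,0) S=27.8147 payoff=58.0353 vs cont=57.7076 → 58.0353 [stop]  node(8,1) S=38.0785 payoff=47.7715 vs cont=47.4438 → 47.7715 [stop]  node(8,2) S=52.1296 payoff=33.7204 vs cont=33.3927 → 33.7204 [stop]  node(8,3) S=71.3657 payoff=14.4843 vs cont=14.1566 → 14.4843 [stop]  node(8,4) S=97.7000 payoff=0.0000 vs cont=1.2332 → 1.2332 [wait]  node(8,5) S=133.7518 payoff=0.0000 vs cont=0.0000 → 0.0000 [wait]  node(8,6) S=183.1069 payoff=0.0000 vs cont=0.0000 → 0.0000 [wait]  node(8,7) S=250.6742 payoff=0.0000 vs cont=0.0000 → 0.0000 [wait]  node(8,8) S=343.1742 payoff=0.0000 vs cont=0.0000 → 0.0000 [wait]  ⇒ S*(8)=71.3657
t_7: node(7,0) S=32.5445 payoff=53.3055 vs cont=52.9779 → 53.3055 [stop]  node(7,1) S=44.5535 payoff=41.2965 vs cont=40.9688 → 41.2965 [stop]  node(7,2) S=60.9940 payoff=24.8560 vs cont=24.5283 → 24.8560 [stop]  node(7,3) S=83.5011 payoff=2.3489 vs cont=8.1856 → 8.1856 [wait]  node(7,4) S=114.3134 payoff=0.0000 vs cont=0.6475 → 0.6475 [wait]  node(7,5) S=156.4956 payoff=0.0000 vs cont=0.0000 → 0.0000 [wait]  node(7,6) S=214.2432 payoff=0.0000 vs cont=0.0000 → 0.0000 [wait]  node(7,7) S=293.3000 payoff=0.0000 vs cont=0.0000 → 0.0000 [wait]  ⇒ S*(7)=60.9940
t_6: node(6,0) S=38.0785 payoff=47.7715 vs cont=47.4438 → 47.7715 [stop]  node(6,1) S=52.1296 payoff=33.7204 vs cont=33.3927 → 33.7204 [stop]  node(6,2) S=71.3657 payoff=14.4843 vs cont=16.9066 → 16.9066 [wait]  node(6,3) S=97.7000 payoff=0.0000 vs cont=4.6027 → 4.6027 [wait]  node(6,4) S=133.7518 payoff=0.0000 vs cont=0.3399 → 0.3399 [wait]  node(6,5) S=183.1069 payoff=0.0000 vs cont=0.0000 → 0.0000 [wait]  node(6,6) S=250.6742 payoff=0.0000 vs cont=0.0000 → 0.0000 [wait]  ⇒ S*(6)=52.1296
t_5: node(5,0) S=44.5535 payoff=41.2965 vs cont=40.9688 → 41.2965 [stop]  node(5,1) S=60.9940 payoff=24.8560 vs cont=25.6696 → 25.6696 [wait]  node(5,2) S=83.5011 payoff=2.3489 vs cont=11.0449 → 11.0449 [wait]  node(5,3) S=114.3134 payoff=0.0000 vs cont=2.5766 → 2.5766 [wait]  node(5,4) S=156.4956 payoff=0.0000 vs cont=0.1785 → 0.1785 [wait]  node(5,5) S=214.2432 payoff=0.0000 vs cont=0.0000 → 0.0000 [wait]  ⇒ S*(5)=44.5535
t_4: node(4,0) S=52.1296 payoff=33.7204 vs cont=33.7760 → 33.7760 [wait]  node(4,1) S=71.3657 payoff=14.4843 vs cont=18.6810 → 18.6810 [wait]  node(4,2) S=97.7000 payoff=0.0000 vs cont=7.0128 → 7.0128 [wait]  node(4,3) S=133.7518 payoff=0.0000 vs cont=1.4369 → 1.4369 [wait]  node(4,4) S=183.1069 payoff=0.0000 vs cont=0.0937 → 0.0937 [wait]  ⇒ S*(4)=-
t_3: node(3,0) S=60.9940 payoff=24.8560 vs cont=26.5349 → 26.5349 [wait]  node(3,1) S=83.5011 payoff=2.3489 vs cont=13.1121 → 13.1121 [wait]  node(3,2) S=114.3134 payoff=0.0000 vs cont=4.3589 → 4.3589 [wait]  node(3,3) S=156.4956 payoff=0.0000 vs cont=0.7985 → 0.7985 [wait]  ⇒ S*(3)=-
t_2: node(2,0) S=71.3657 payoff=14.4843 vs cont=20.1092 → 20.1092 [wait]  node(2,1) S=97.7000 payoff=0.0000 vs cont=8.9378 → 8.9378 [wait]  node(2,2) S=133.7518 payoff=0.0000 vs cont=2.6647 → 2.6647 [wait]  ⇒ S*(2)=-
t_1: node(1,0) S=83.5011 payoff=2.3489 vs cont=14.7689 → 14.7689 [wait]  node(1,1) S=114.3134 payoff=0.0000 vs cont=5.9480 → 5.9480 [wait]  ⇒ S*(1)=-
t_0: node(0,0) S=97.7000 payoff=0.0000 vs cont=10.5565 → 10.5565 [wait]  ⇒ S*(0)=-

price = 10.5565
boundary = - - - - - 44.5535 52.1296 60.9940 71.3657
tree:
10.5565
14.7689 5.9480
20.1092 8.9378 2.6647
26.5349 13.1121 4.3589 0.7985
33.7760 18.6810 7.0128 1.4369 0.0937
41.2965 25.6696 11.0449 2.5766 0.1785 0.0000
47.7715 33.7204 16.9066 4.6027 0.3399 0.0000 0.0000
53.3055 41.2965 24.8560 8.1856 0.6475 0.0000 0.0000 0.0000
58.0353 47.7715 33.7204 14.4843 1.2332 0.0000 0.0000 0.0000 0.0000
62.0777 53.3055 41.2965 24.8560 2.3489 0.0000 0.0000 0.0000 0.0000 0.0000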